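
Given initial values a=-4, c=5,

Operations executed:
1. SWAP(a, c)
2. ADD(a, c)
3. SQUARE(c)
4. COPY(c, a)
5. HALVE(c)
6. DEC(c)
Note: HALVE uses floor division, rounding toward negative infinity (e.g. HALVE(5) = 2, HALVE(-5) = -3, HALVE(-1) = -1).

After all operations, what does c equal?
c = -1

Tracing execution:
Step 1: SWAP(a, c) → c = -4
Step 2: ADD(a, c) → c = -4
Step 3: SQUARE(c) → c = 16
Step 4: COPY(c, a) → c = 1
Step 5: HALVE(c) → c = 0
Step 6: DEC(c) → c = -1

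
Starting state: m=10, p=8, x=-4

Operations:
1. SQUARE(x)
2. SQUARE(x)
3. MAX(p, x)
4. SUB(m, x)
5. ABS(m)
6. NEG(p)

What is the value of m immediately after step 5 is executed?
m = 246

Tracing m through execution:
Initial: m = 10
After step 1 (SQUARE(x)): m = 10
After step 2 (SQUARE(x)): m = 10
After step 3 (MAX(p, x)): m = 10
After step 4 (SUB(m, x)): m = -246
After step 5 (ABS(m)): m = 246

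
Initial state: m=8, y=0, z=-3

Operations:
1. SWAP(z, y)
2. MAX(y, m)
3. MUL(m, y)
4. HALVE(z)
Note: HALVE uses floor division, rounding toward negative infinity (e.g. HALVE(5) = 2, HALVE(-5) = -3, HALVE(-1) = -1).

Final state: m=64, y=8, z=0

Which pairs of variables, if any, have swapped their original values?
None

Comparing initial and final values:
y: 0 → 8
z: -3 → 0
m: 8 → 64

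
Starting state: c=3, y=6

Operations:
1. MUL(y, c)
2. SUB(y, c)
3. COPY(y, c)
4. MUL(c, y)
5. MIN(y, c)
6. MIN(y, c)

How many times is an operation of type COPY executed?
1

Counting COPY operations:
Step 3: COPY(y, c) ← COPY
Total: 1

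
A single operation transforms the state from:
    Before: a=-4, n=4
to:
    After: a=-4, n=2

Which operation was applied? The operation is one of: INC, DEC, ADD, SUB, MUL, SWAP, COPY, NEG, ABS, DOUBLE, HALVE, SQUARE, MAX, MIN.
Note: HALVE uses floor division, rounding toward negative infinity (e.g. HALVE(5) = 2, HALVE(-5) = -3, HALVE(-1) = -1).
HALVE(n)

Analyzing the change:
Before: a=-4, n=4
After: a=-4, n=2
Variable n changed from 4 to 2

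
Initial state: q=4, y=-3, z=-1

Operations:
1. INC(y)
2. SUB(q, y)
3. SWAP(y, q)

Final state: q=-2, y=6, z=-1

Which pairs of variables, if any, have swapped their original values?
None

Comparing initial and final values:
z: -1 → -1
y: -3 → 6
q: 4 → -2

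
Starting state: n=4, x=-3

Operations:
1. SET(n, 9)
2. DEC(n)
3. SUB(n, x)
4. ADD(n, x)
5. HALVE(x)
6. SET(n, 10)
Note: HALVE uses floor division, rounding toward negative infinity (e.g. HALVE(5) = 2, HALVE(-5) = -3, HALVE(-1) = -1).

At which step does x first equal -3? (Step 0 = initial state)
Step 0

Tracing x:
Initial: x = -3 ← first occurrence
After step 1: x = -3
After step 2: x = -3
After step 3: x = -3
After step 4: x = -3
After step 5: x = -2
After step 6: x = -2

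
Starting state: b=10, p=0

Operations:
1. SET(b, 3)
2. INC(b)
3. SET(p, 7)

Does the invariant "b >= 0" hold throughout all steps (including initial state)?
Yes

The invariant holds at every step.

State at each step:
Initial: b=10, p=0
After step 1: b=3, p=0
After step 2: b=4, p=0
After step 3: b=4, p=7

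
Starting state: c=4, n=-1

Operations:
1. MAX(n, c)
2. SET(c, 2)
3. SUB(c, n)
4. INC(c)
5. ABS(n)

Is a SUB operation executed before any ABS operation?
Yes

First SUB: step 3
First ABS: step 5
Since 3 < 5, SUB comes first.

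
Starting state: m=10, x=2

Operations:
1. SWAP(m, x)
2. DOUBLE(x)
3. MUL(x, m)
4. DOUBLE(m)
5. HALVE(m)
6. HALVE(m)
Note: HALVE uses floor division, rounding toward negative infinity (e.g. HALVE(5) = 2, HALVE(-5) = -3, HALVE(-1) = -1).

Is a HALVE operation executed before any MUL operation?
No

First HALVE: step 5
First MUL: step 3
Since 5 > 3, MUL comes first.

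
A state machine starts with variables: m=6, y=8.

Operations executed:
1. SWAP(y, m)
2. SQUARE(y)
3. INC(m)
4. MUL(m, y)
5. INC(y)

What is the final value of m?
m = 324

Tracing execution:
Step 1: SWAP(y, m) → m = 8
Step 2: SQUARE(y) → m = 8
Step 3: INC(m) → m = 9
Step 4: MUL(m, y) → m = 324
Step 5: INC(y) → m = 324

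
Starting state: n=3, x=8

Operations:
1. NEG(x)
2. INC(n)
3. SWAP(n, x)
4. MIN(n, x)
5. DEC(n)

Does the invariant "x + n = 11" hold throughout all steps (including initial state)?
No, violated after step 1

The invariant is violated after step 1.

State at each step:
Initial: n=3, x=8
After step 1: n=3, x=-8
After step 2: n=4, x=-8
After step 3: n=-8, x=4
After step 4: n=-8, x=4
After step 5: n=-9, x=4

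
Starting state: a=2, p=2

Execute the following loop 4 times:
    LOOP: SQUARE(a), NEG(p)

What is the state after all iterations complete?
a=65536, p=2

Iteration trace:
Start: a=2, p=2
After iteration 1: a=4, p=-2
After iteration 2: a=16, p=2
After iteration 3: a=256, p=-2
After iteration 4: a=65536, p=2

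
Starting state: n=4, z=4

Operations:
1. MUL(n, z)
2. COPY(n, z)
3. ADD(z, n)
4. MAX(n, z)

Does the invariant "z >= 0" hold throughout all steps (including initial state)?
Yes

The invariant holds at every step.

State at each step:
Initial: n=4, z=4
After step 1: n=16, z=4
After step 2: n=4, z=4
After step 3: n=4, z=8
After step 4: n=8, z=8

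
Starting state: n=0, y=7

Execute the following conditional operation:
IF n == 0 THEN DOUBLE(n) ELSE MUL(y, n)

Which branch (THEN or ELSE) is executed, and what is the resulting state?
Branch: THEN, Final state: n=0, y=7

Evaluating condition: n == 0
n = 0
Condition is True, so THEN branch executes
After DOUBLE(n): n=0, y=7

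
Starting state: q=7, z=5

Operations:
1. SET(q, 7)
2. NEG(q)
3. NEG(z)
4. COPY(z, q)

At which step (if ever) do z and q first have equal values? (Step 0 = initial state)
Step 4

z and q first become equal after step 4.

Comparing values at each step:
Initial: z=5, q=7
After step 1: z=5, q=7
After step 2: z=5, q=-7
After step 3: z=-5, q=-7
After step 4: z=-7, q=-7 ← equal!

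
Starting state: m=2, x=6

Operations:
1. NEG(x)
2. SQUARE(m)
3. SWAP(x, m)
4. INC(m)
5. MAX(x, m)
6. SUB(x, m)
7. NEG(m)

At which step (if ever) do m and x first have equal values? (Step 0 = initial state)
Never

m and x never become equal during execution.

Comparing values at each step:
Initial: m=2, x=6
After step 1: m=2, x=-6
After step 2: m=4, x=-6
After step 3: m=-6, x=4
After step 4: m=-5, x=4
After step 5: m=-5, x=4
After step 6: m=-5, x=9
After step 7: m=5, x=9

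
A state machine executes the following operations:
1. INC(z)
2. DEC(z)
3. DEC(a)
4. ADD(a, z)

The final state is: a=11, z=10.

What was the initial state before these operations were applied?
a=2, z=10

Working backwards:
Final state: a=11, z=10
Before step 4 (ADD(a, z)): a=1, z=10
Before step 3 (DEC(a)): a=2, z=10
Before step 2 (DEC(z)): a=2, z=11
Before step 1 (INC(z)): a=2, z=10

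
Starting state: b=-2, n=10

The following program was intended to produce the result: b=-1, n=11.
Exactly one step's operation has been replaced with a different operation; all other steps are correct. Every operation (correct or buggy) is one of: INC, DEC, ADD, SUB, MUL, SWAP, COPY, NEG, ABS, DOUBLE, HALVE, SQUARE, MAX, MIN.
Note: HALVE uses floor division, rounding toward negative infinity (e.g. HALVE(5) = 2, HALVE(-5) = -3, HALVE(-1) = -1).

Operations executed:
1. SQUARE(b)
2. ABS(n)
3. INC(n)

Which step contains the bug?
Step 1

Trace with buggy code:
Initial: b=-2, n=10
After step 1: b=4, n=10
After step 2: b=4, n=10
After step 3: b=4, n=11
Actual final b=4, n=11 ≠ expected b=-1, n=11.
Step 1 is the only position where a single-operation replacement can produce the expected result.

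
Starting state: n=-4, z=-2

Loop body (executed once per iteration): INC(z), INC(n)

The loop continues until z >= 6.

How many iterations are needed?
8

Tracing iterations:
Initial: n=-4, z=-2
After iteration 1: n=-3, z=-1
After iteration 2: n=-2, z=0
After iteration 3: n=-1, z=1
After iteration 4: n=0, z=2
After iteration 5: n=1, z=3
After iteration 6: n=2, z=4
After iteration 7: n=3, z=5
After iteration 8: n=4, z=6
z >= 6 now holds, so the loop exits after 8 iterations.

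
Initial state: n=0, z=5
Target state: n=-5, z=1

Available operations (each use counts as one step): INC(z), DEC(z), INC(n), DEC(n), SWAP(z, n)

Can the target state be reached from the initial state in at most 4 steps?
No

The target state cannot be reached within 4 steps.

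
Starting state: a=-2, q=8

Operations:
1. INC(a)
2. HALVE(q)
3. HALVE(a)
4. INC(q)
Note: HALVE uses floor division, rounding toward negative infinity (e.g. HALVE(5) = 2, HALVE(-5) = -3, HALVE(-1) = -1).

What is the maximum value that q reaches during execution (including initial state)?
8

Values of q at each step:
Initial: q = 8 ← maximum
After step 1: q = 8
After step 2: q = 4
After step 3: q = 4
After step 4: q = 5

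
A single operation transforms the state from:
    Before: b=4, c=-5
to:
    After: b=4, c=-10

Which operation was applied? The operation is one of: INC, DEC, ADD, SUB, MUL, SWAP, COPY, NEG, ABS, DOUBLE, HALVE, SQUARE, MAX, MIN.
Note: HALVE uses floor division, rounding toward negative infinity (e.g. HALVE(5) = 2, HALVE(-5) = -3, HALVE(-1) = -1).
DOUBLE(c)

Analyzing the change:
Before: b=4, c=-5
After: b=4, c=-10
Variable c changed from -5 to -10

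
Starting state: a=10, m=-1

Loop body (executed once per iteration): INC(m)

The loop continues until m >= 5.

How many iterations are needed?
6

Tracing iterations:
Initial: a=10, m=-1
After iteration 1: a=10, m=0
After iteration 2: a=10, m=1
After iteration 3: a=10, m=2
After iteration 4: a=10, m=3
After iteration 5: a=10, m=4
After iteration 6: a=10, m=5
m >= 5 now holds, so the loop exits after 6 iterations.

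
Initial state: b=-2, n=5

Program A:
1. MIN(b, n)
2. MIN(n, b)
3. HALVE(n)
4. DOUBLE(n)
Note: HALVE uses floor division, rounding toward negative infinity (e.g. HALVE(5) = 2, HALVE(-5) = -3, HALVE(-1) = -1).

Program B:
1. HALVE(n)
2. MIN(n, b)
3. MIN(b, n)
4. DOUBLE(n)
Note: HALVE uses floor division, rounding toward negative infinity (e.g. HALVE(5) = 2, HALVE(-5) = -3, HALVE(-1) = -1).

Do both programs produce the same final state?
No

Program A final state: b=-2, n=-2
Program B final state: b=-2, n=-4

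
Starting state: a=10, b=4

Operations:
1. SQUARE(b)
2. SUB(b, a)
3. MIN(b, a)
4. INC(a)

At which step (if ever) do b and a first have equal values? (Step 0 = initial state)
Never

b and a never become equal during execution.

Comparing values at each step:
Initial: b=4, a=10
After step 1: b=16, a=10
After step 2: b=6, a=10
After step 3: b=6, a=10
After step 4: b=6, a=11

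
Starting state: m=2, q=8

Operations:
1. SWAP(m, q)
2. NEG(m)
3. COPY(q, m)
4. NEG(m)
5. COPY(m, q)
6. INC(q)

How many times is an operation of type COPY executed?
2

Counting COPY operations:
Step 3: COPY(q, m) ← COPY
Step 5: COPY(m, q) ← COPY
Total: 2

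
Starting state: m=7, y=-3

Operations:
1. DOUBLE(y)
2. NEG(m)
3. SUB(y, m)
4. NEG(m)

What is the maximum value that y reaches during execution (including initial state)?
1

Values of y at each step:
Initial: y = -3
After step 1: y = -6
After step 2: y = -6
After step 3: y = 1 ← maximum
After step 4: y = 1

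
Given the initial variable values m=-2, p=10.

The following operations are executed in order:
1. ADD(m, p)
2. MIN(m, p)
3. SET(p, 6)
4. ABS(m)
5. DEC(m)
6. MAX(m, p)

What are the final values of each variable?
{m: 7, p: 6}

Step-by-step execution:
Initial: m=-2, p=10
After step 1 (ADD(m, p)): m=8, p=10
After step 2 (MIN(m, p)): m=8, p=10
After step 3 (SET(p, 6)): m=8, p=6
After step 4 (ABS(m)): m=8, p=6
After step 5 (DEC(m)): m=7, p=6
After step 6 (MAX(m, p)): m=7, p=6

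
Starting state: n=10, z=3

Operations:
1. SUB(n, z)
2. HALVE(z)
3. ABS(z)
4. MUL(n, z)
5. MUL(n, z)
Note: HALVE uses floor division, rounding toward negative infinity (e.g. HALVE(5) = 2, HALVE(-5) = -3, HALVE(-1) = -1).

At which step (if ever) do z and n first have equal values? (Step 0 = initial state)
Never

z and n never become equal during execution.

Comparing values at each step:
Initial: z=3, n=10
After step 1: z=3, n=7
After step 2: z=1, n=7
After step 3: z=1, n=7
After step 4: z=1, n=7
After step 5: z=1, n=7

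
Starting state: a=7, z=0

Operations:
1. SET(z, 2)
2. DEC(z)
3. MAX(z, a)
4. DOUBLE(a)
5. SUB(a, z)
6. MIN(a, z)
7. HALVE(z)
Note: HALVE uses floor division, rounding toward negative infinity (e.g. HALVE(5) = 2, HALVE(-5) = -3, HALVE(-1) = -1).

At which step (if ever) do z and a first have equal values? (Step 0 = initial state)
Step 3

z and a first become equal after step 3.

Comparing values at each step:
Initial: z=0, a=7
After step 1: z=2, a=7
After step 2: z=1, a=7
After step 3: z=7, a=7 ← equal!
After step 4: z=7, a=14
After step 5: z=7, a=7 ← equal!
After step 6: z=7, a=7 ← equal!
After step 7: z=3, a=7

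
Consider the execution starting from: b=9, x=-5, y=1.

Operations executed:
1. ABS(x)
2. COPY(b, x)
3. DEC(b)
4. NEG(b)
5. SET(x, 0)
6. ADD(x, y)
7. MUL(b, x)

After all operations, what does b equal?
b = -4

Tracing execution:
Step 1: ABS(x) → b = 9
Step 2: COPY(b, x) → b = 5
Step 3: DEC(b) → b = 4
Step 4: NEG(b) → b = -4
Step 5: SET(x, 0) → b = -4
Step 6: ADD(x, y) → b = -4
Step 7: MUL(b, x) → b = -4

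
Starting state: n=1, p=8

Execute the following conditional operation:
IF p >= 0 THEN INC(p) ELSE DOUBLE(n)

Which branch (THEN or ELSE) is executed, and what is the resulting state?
Branch: THEN, Final state: n=1, p=9

Evaluating condition: p >= 0
p = 8
Condition is True, so THEN branch executes
After INC(p): n=1, p=9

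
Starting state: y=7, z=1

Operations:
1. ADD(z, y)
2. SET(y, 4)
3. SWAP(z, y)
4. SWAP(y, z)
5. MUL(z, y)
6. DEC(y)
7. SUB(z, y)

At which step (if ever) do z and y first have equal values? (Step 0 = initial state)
Never

z and y never become equal during execution.

Comparing values at each step:
Initial: z=1, y=7
After step 1: z=8, y=7
After step 2: z=8, y=4
After step 3: z=4, y=8
After step 4: z=8, y=4
After step 5: z=32, y=4
After step 6: z=32, y=3
After step 7: z=29, y=3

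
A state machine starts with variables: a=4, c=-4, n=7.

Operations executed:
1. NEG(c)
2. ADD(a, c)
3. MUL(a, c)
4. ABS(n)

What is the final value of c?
c = 4

Tracing execution:
Step 1: NEG(c) → c = 4
Step 2: ADD(a, c) → c = 4
Step 3: MUL(a, c) → c = 4
Step 4: ABS(n) → c = 4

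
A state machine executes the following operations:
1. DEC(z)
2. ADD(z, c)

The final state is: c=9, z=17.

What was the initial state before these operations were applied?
c=9, z=9

Working backwards:
Final state: c=9, z=17
Before step 2 (ADD(z, c)): c=9, z=8
Before step 1 (DEC(z)): c=9, z=9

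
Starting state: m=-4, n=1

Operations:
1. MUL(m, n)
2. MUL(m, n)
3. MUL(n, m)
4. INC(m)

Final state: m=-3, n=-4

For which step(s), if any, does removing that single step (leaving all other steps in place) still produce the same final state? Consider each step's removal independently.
Step(s) 1, 2

Testing removal of each single step:
Without step 1: final = m=-3, n=-4 (same)
Without step 2: final = m=-3, n=-4 (same)
Without step 3: final = m=-3, n=1 (different)
Without step 4: final = m=-4, n=-4 (different)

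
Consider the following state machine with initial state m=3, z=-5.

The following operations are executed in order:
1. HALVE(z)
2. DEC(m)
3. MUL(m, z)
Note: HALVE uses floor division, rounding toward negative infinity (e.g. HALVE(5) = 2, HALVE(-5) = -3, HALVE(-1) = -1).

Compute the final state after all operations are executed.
{m: -6, z: -3}

Step-by-step execution:
Initial: m=3, z=-5
After step 1 (HALVE(z)): m=3, z=-3
After step 2 (DEC(m)): m=2, z=-3
After step 3 (MUL(m, z)): m=-6, z=-3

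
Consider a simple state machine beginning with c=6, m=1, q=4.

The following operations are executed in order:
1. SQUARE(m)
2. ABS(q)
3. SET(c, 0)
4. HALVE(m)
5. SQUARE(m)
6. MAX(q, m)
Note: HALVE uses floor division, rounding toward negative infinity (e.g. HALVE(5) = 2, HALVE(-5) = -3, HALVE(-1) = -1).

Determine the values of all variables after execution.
{c: 0, m: 0, q: 4}

Step-by-step execution:
Initial: c=6, m=1, q=4
After step 1 (SQUARE(m)): c=6, m=1, q=4
After step 2 (ABS(q)): c=6, m=1, q=4
After step 3 (SET(c, 0)): c=0, m=1, q=4
After step 4 (HALVE(m)): c=0, m=0, q=4
After step 5 (SQUARE(m)): c=0, m=0, q=4
After step 6 (MAX(q, m)): c=0, m=0, q=4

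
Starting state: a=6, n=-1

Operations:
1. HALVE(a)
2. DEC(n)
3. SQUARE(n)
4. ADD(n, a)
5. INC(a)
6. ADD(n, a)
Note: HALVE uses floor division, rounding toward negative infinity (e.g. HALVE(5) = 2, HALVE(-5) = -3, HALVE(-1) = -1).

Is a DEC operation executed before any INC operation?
Yes

First DEC: step 2
First INC: step 5
Since 2 < 5, DEC comes first.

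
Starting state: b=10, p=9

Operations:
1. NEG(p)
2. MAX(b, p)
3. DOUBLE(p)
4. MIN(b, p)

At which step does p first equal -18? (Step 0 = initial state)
Step 3

Tracing p:
Initial: p = 9
After step 1: p = -9
After step 2: p = -9
After step 3: p = -18 ← first occurrence
After step 4: p = -18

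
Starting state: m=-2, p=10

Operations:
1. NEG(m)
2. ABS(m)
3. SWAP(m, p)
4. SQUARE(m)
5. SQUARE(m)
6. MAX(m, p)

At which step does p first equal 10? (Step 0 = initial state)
Step 0

Tracing p:
Initial: p = 10 ← first occurrence
After step 1: p = 10
After step 2: p = 10
After step 3: p = 2
After step 4: p = 2
After step 5: p = 2
After step 6: p = 2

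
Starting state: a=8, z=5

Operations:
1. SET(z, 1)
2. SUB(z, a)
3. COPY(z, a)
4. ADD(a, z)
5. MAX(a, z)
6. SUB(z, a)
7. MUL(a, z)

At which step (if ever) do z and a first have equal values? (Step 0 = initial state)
Step 3

z and a first become equal after step 3.

Comparing values at each step:
Initial: z=5, a=8
After step 1: z=1, a=8
After step 2: z=-7, a=8
After step 3: z=8, a=8 ← equal!
After step 4: z=8, a=16
After step 5: z=8, a=16
After step 6: z=-8, a=16
After step 7: z=-8, a=-128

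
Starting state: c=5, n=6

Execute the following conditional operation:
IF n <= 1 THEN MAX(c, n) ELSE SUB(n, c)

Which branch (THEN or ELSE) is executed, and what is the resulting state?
Branch: ELSE, Final state: c=5, n=1

Evaluating condition: n <= 1
n = 6
Condition is False, so ELSE branch executes
After SUB(n, c): c=5, n=1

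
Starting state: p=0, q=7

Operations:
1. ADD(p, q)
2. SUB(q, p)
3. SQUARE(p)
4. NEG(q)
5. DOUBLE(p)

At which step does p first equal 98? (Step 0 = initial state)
Step 5

Tracing p:
Initial: p = 0
After step 1: p = 7
After step 2: p = 7
After step 3: p = 49
After step 4: p = 49
After step 5: p = 98 ← first occurrence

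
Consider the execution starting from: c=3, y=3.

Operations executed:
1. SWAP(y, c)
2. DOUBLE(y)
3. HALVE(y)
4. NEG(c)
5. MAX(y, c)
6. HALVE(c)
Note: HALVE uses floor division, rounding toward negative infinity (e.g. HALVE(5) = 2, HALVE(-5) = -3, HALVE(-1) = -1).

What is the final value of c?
c = -2

Tracing execution:
Step 1: SWAP(y, c) → c = 3
Step 2: DOUBLE(y) → c = 3
Step 3: HALVE(y) → c = 3
Step 4: NEG(c) → c = -3
Step 5: MAX(y, c) → c = -3
Step 6: HALVE(c) → c = -2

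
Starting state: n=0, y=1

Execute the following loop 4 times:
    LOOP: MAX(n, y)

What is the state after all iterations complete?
n=1, y=1

Iteration trace:
Start: n=0, y=1
After iteration 1: n=1, y=1
After iteration 2: n=1, y=1
After iteration 3: n=1, y=1
After iteration 4: n=1, y=1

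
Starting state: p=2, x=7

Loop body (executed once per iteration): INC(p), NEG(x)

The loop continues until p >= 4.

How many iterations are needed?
2

Tracing iterations:
Initial: p=2, x=7
After iteration 1: p=3, x=-7
After iteration 2: p=4, x=7
p >= 4 now holds, so the loop exits after 2 iterations.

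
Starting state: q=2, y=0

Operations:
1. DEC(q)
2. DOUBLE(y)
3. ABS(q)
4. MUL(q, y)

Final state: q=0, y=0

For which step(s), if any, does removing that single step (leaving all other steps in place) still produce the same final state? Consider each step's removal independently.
Step(s) 1, 2, 3

Testing removal of each single step:
Without step 1: final = q=0, y=0 (same)
Without step 2: final = q=0, y=0 (same)
Without step 3: final = q=0, y=0 (same)
Without step 4: final = q=1, y=0 (different)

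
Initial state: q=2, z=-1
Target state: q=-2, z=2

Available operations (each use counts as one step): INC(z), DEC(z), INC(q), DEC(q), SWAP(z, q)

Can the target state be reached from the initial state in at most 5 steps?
Yes

Path (2 steps): DEC(z) → SWAP(z, q)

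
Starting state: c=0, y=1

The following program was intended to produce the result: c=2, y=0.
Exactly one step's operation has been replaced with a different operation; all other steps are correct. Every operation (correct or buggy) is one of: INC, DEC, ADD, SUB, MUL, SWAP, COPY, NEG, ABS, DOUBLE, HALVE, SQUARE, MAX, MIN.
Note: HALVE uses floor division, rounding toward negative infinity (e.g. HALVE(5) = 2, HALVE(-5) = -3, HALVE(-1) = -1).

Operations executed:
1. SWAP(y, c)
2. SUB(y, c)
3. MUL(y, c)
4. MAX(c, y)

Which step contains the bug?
Step 2

Trace with buggy code:
Initial: c=0, y=1
After step 1: c=1, y=0
After step 2: c=1, y=-1
After step 3: c=1, y=-1
After step 4: c=1, y=-1
Actual final c=1, y=-1 ≠ expected c=2, y=0.
Step 2 is the only position where a single-operation replacement can produce the expected result.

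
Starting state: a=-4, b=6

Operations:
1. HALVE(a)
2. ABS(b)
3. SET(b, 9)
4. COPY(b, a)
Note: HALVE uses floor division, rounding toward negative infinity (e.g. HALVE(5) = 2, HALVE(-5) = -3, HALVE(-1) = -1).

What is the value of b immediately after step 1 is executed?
b = 6

Tracing b through execution:
Initial: b = 6
After step 1 (HALVE(a)): b = 6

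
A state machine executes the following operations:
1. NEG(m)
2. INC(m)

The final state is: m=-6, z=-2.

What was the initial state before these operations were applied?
m=7, z=-2

Working backwards:
Final state: m=-6, z=-2
Before step 2 (INC(m)): m=-7, z=-2
Before step 1 (NEG(m)): m=7, z=-2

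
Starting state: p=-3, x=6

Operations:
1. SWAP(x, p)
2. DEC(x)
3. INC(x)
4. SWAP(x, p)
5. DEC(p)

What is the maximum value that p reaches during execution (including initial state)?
6

Values of p at each step:
Initial: p = -3
After step 1: p = 6 ← maximum
After step 2: p = 6
After step 3: p = 6
After step 4: p = -3
After step 5: p = -4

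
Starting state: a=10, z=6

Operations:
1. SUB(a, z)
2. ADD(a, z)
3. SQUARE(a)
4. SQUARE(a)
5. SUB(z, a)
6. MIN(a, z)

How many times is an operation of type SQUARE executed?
2

Counting SQUARE operations:
Step 3: SQUARE(a) ← SQUARE
Step 4: SQUARE(a) ← SQUARE
Total: 2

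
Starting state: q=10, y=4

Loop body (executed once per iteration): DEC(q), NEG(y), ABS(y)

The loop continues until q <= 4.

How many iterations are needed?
6

Tracing iterations:
Initial: q=10, y=4
After iteration 1: q=9, y=4
After iteration 2: q=8, y=4
After iteration 3: q=7, y=4
After iteration 4: q=6, y=4
After iteration 5: q=5, y=4
After iteration 6: q=4, y=4
q <= 4 now holds, so the loop exits after 6 iterations.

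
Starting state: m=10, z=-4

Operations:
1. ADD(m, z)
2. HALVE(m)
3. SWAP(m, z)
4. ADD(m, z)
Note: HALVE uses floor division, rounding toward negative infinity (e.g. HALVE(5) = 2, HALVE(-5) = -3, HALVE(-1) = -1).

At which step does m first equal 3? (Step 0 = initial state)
Step 2

Tracing m:
Initial: m = 10
After step 1: m = 6
After step 2: m = 3 ← first occurrence
After step 3: m = -4
After step 4: m = -1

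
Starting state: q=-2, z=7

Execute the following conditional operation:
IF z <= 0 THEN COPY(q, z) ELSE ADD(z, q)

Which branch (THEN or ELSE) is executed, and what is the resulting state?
Branch: ELSE, Final state: q=-2, z=5

Evaluating condition: z <= 0
z = 7
Condition is False, so ELSE branch executes
After ADD(z, q): q=-2, z=5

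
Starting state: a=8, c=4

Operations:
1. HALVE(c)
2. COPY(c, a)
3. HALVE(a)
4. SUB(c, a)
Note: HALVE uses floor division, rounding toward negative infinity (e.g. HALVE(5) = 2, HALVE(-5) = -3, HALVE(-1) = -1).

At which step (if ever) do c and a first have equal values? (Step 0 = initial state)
Step 2

c and a first become equal after step 2.

Comparing values at each step:
Initial: c=4, a=8
After step 1: c=2, a=8
After step 2: c=8, a=8 ← equal!
After step 3: c=8, a=4
After step 4: c=4, a=4 ← equal!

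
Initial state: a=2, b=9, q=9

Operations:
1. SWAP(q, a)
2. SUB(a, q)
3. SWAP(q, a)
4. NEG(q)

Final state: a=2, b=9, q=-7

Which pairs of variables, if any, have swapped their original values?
None

Comparing initial and final values:
q: 9 → -7
b: 9 → 9
a: 2 → 2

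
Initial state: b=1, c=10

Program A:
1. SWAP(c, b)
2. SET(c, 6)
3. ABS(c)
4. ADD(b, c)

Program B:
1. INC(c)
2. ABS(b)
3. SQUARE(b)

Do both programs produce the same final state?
No

Program A final state: b=16, c=6
Program B final state: b=1, c=11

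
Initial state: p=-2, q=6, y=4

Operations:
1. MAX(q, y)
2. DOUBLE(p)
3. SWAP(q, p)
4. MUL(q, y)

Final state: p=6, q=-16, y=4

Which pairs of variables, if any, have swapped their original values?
None

Comparing initial and final values:
q: 6 → -16
y: 4 → 4
p: -2 → 6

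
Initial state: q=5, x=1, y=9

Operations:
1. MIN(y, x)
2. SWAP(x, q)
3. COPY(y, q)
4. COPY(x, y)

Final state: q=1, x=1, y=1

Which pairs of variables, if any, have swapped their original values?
None

Comparing initial and final values:
q: 5 → 1
y: 9 → 1
x: 1 → 1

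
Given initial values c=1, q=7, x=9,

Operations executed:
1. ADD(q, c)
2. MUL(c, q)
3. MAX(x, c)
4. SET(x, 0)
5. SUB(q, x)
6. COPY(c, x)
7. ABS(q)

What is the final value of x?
x = 0

Tracing execution:
Step 1: ADD(q, c) → x = 9
Step 2: MUL(c, q) → x = 9
Step 3: MAX(x, c) → x = 9
Step 4: SET(x, 0) → x = 0
Step 5: SUB(q, x) → x = 0
Step 6: COPY(c, x) → x = 0
Step 7: ABS(q) → x = 0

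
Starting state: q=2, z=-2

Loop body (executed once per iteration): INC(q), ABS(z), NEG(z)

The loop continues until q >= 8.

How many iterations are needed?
6

Tracing iterations:
Initial: q=2, z=-2
After iteration 1: q=3, z=-2
After iteration 2: q=4, z=-2
After iteration 3: q=5, z=-2
After iteration 4: q=6, z=-2
After iteration 5: q=7, z=-2
After iteration 6: q=8, z=-2
q >= 8 now holds, so the loop exits after 6 iterations.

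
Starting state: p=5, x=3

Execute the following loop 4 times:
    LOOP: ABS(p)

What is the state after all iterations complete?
p=5, x=3

Iteration trace:
Start: p=5, x=3
After iteration 1: p=5, x=3
After iteration 2: p=5, x=3
After iteration 3: p=5, x=3
After iteration 4: p=5, x=3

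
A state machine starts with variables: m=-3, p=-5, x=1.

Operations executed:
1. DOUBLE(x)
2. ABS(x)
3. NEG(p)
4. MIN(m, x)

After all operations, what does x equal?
x = 2

Tracing execution:
Step 1: DOUBLE(x) → x = 2
Step 2: ABS(x) → x = 2
Step 3: NEG(p) → x = 2
Step 4: MIN(m, x) → x = 2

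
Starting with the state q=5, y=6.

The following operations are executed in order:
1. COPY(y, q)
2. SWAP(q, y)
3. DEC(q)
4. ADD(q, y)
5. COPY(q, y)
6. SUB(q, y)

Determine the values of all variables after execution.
{q: 0, y: 5}

Step-by-step execution:
Initial: q=5, y=6
After step 1 (COPY(y, q)): q=5, y=5
After step 2 (SWAP(q, y)): q=5, y=5
After step 3 (DEC(q)): q=4, y=5
After step 4 (ADD(q, y)): q=9, y=5
After step 5 (COPY(q, y)): q=5, y=5
After step 6 (SUB(q, y)): q=0, y=5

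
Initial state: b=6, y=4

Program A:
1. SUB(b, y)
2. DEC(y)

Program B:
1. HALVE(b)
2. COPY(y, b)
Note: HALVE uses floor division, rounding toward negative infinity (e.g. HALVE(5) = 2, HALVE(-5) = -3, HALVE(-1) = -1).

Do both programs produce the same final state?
No

Program A final state: b=2, y=3
Program B final state: b=3, y=3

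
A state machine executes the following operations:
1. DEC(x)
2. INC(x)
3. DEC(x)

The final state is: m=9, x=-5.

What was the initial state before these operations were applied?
m=9, x=-4

Working backwards:
Final state: m=9, x=-5
Before step 3 (DEC(x)): m=9, x=-4
Before step 2 (INC(x)): m=9, x=-5
Before step 1 (DEC(x)): m=9, x=-4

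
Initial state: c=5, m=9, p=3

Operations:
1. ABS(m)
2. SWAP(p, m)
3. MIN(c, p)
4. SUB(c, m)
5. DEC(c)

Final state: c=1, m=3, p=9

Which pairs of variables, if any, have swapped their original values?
(m, p)

Comparing initial and final values:
m: 9 → 3
c: 5 → 1
p: 3 → 9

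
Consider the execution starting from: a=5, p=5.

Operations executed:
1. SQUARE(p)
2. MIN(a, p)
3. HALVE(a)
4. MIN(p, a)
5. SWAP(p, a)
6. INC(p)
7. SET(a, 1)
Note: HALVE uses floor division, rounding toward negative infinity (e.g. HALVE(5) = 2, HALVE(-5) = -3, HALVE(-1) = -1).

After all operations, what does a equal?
a = 1

Tracing execution:
Step 1: SQUARE(p) → a = 5
Step 2: MIN(a, p) → a = 5
Step 3: HALVE(a) → a = 2
Step 4: MIN(p, a) → a = 2
Step 5: SWAP(p, a) → a = 2
Step 6: INC(p) → a = 2
Step 7: SET(a, 1) → a = 1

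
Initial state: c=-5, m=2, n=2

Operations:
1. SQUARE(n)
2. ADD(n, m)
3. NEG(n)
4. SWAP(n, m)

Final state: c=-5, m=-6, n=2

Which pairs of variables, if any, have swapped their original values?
None

Comparing initial and final values:
m: 2 → -6
n: 2 → 2
c: -5 → -5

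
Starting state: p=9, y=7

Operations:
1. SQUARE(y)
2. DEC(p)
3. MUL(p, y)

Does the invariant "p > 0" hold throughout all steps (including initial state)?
Yes

The invariant holds at every step.

State at each step:
Initial: p=9, y=7
After step 1: p=9, y=49
After step 2: p=8, y=49
After step 3: p=392, y=49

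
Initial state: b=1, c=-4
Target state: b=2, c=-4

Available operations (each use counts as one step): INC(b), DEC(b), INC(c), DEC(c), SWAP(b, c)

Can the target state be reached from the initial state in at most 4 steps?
Yes

Path (1 step): INC(b)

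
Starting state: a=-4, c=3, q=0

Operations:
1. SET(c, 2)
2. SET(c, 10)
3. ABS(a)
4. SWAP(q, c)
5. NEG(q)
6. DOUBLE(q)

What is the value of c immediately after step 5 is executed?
c = 0

Tracing c through execution:
Initial: c = 3
After step 1 (SET(c, 2)): c = 2
After step 2 (SET(c, 10)): c = 10
After step 3 (ABS(a)): c = 10
After step 4 (SWAP(q, c)): c = 0
After step 5 (NEG(q)): c = 0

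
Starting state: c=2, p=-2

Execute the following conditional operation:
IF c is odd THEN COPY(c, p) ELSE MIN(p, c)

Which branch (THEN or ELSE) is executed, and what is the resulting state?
Branch: ELSE, Final state: c=2, p=-2

Evaluating condition: c is odd
Condition is False, so ELSE branch executes
After MIN(p, c): c=2, p=-2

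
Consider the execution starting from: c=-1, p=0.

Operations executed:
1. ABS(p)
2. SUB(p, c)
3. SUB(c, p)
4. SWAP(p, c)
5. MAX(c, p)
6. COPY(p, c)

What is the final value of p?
p = 1

Tracing execution:
Step 1: ABS(p) → p = 0
Step 2: SUB(p, c) → p = 1
Step 3: SUB(c, p) → p = 1
Step 4: SWAP(p, c) → p = -2
Step 5: MAX(c, p) → p = -2
Step 6: COPY(p, c) → p = 1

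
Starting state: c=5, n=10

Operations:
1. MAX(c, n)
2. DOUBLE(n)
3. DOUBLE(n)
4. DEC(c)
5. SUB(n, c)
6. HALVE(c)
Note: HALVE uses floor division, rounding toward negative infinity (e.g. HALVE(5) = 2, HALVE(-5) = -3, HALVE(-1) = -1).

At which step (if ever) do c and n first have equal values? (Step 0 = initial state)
Step 1

c and n first become equal after step 1.

Comparing values at each step:
Initial: c=5, n=10
After step 1: c=10, n=10 ← equal!
After step 2: c=10, n=20
After step 3: c=10, n=40
After step 4: c=9, n=40
After step 5: c=9, n=31
After step 6: c=4, n=31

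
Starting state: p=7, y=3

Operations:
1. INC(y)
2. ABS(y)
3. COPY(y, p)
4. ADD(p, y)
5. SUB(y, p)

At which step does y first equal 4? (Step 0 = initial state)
Step 1

Tracing y:
Initial: y = 3
After step 1: y = 4 ← first occurrence
After step 2: y = 4
After step 3: y = 7
After step 4: y = 7
After step 5: y = -7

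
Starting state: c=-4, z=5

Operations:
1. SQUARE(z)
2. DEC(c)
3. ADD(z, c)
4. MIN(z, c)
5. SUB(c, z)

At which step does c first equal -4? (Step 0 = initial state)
Step 0

Tracing c:
Initial: c = -4 ← first occurrence
After step 1: c = -4
After step 2: c = -5
After step 3: c = -5
After step 4: c = -5
After step 5: c = 0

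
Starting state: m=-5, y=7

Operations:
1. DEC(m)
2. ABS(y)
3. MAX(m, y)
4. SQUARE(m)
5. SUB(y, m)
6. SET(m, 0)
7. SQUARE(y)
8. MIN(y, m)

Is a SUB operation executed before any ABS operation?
No

First SUB: step 5
First ABS: step 2
Since 5 > 2, ABS comes first.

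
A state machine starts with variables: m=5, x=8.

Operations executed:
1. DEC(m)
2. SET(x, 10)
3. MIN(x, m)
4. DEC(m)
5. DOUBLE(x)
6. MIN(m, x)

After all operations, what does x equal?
x = 8

Tracing execution:
Step 1: DEC(m) → x = 8
Step 2: SET(x, 10) → x = 10
Step 3: MIN(x, m) → x = 4
Step 4: DEC(m) → x = 4
Step 5: DOUBLE(x) → x = 8
Step 6: MIN(m, x) → x = 8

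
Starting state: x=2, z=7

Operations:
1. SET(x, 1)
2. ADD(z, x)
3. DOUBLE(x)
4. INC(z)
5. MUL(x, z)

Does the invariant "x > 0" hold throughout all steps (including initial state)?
Yes

The invariant holds at every step.

State at each step:
Initial: x=2, z=7
After step 1: x=1, z=7
After step 2: x=1, z=8
After step 3: x=2, z=8
After step 4: x=2, z=9
After step 5: x=18, z=9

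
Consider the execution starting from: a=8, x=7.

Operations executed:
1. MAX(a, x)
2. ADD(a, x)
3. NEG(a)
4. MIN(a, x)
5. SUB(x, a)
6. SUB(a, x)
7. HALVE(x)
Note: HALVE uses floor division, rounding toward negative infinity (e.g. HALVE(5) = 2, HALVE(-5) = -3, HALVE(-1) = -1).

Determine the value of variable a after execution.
a = -37

Tracing execution:
Step 1: MAX(a, x) → a = 8
Step 2: ADD(a, x) → a = 15
Step 3: NEG(a) → a = -15
Step 4: MIN(a, x) → a = -15
Step 5: SUB(x, a) → a = -15
Step 6: SUB(a, x) → a = -37
Step 7: HALVE(x) → a = -37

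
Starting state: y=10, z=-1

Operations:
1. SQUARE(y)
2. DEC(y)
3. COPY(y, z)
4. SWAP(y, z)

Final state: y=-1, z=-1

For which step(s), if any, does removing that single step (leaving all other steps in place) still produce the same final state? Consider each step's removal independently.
Step(s) 1, 2, 4

Testing removal of each single step:
Without step 1: final = y=-1, z=-1 (same)
Without step 2: final = y=-1, z=-1 (same)
Without step 3: final = y=-1, z=99 (different)
Without step 4: final = y=-1, z=-1 (same)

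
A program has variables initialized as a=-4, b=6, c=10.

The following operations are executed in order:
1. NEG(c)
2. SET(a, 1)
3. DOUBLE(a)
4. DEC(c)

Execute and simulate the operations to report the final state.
{a: 2, b: 6, c: -11}

Step-by-step execution:
Initial: a=-4, b=6, c=10
After step 1 (NEG(c)): a=-4, b=6, c=-10
After step 2 (SET(a, 1)): a=1, b=6, c=-10
After step 3 (DOUBLE(a)): a=2, b=6, c=-10
After step 4 (DEC(c)): a=2, b=6, c=-11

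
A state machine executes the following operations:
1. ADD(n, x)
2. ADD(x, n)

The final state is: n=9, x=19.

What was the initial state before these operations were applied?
n=-1, x=10

Working backwards:
Final state: n=9, x=19
Before step 2 (ADD(x, n)): n=9, x=10
Before step 1 (ADD(n, x)): n=-1, x=10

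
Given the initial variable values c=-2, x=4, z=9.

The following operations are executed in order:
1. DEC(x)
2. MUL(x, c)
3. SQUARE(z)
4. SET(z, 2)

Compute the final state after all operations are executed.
{c: -2, x: -6, z: 2}

Step-by-step execution:
Initial: c=-2, x=4, z=9
After step 1 (DEC(x)): c=-2, x=3, z=9
After step 2 (MUL(x, c)): c=-2, x=-6, z=9
After step 3 (SQUARE(z)): c=-2, x=-6, z=81
After step 4 (SET(z, 2)): c=-2, x=-6, z=2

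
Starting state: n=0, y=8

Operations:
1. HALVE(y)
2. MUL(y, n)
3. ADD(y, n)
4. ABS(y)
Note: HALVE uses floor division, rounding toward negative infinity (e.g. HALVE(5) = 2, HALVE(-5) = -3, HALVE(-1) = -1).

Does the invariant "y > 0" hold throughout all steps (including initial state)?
No, violated after step 2

The invariant is violated after step 2.

State at each step:
Initial: n=0, y=8
After step 1: n=0, y=4
After step 2: n=0, y=0
After step 3: n=0, y=0
After step 4: n=0, y=0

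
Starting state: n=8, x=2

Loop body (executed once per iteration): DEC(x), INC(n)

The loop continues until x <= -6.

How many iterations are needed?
8

Tracing iterations:
Initial: n=8, x=2
After iteration 1: n=9, x=1
After iteration 2: n=10, x=0
After iteration 3: n=11, x=-1
After iteration 4: n=12, x=-2
After iteration 5: n=13, x=-3
After iteration 6: n=14, x=-4
After iteration 7: n=15, x=-5
After iteration 8: n=16, x=-6
x <= -6 now holds, so the loop exits after 8 iterations.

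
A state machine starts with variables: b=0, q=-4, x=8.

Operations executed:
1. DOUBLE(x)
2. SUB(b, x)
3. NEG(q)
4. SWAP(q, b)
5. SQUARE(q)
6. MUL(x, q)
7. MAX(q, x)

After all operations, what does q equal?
q = 4096

Tracing execution:
Step 1: DOUBLE(x) → q = -4
Step 2: SUB(b, x) → q = -4
Step 3: NEG(q) → q = 4
Step 4: SWAP(q, b) → q = -16
Step 5: SQUARE(q) → q = 256
Step 6: MUL(x, q) → q = 256
Step 7: MAX(q, x) → q = 4096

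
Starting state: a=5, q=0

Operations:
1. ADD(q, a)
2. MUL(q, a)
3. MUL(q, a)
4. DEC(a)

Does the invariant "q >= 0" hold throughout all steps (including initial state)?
Yes

The invariant holds at every step.

State at each step:
Initial: a=5, q=0
After step 1: a=5, q=5
After step 2: a=5, q=25
After step 3: a=5, q=125
After step 4: a=4, q=125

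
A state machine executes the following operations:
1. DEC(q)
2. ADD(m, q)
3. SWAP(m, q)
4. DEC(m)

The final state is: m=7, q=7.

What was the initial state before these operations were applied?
m=-1, q=9

Working backwards:
Final state: m=7, q=7
Before step 4 (DEC(m)): m=8, q=7
Before step 3 (SWAP(m, q)): m=7, q=8
Before step 2 (ADD(m, q)): m=-1, q=8
Before step 1 (DEC(q)): m=-1, q=9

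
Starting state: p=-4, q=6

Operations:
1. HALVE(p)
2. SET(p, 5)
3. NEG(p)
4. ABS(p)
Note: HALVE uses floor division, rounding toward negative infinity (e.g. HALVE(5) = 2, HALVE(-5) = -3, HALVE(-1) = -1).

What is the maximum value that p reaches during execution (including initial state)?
5

Values of p at each step:
Initial: p = -4
After step 1: p = -2
After step 2: p = 5 ← maximum
After step 3: p = -5
After step 4: p = 5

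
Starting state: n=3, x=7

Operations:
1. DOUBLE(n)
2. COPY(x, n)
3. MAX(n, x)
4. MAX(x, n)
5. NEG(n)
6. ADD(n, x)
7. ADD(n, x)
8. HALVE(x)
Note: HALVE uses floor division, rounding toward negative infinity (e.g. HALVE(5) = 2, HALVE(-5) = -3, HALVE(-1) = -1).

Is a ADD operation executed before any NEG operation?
No

First ADD: step 6
First NEG: step 5
Since 6 > 5, NEG comes first.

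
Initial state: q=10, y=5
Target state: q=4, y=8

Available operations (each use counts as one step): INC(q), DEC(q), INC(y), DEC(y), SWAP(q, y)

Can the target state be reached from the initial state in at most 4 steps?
Yes

Path (4 steps): DEC(q) → DEC(q) → DEC(y) → SWAP(q, y)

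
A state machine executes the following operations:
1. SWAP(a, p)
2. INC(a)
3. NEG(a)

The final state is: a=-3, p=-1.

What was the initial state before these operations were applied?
a=-1, p=2

Working backwards:
Final state: a=-3, p=-1
Before step 3 (NEG(a)): a=3, p=-1
Before step 2 (INC(a)): a=2, p=-1
Before step 1 (SWAP(a, p)): a=-1, p=2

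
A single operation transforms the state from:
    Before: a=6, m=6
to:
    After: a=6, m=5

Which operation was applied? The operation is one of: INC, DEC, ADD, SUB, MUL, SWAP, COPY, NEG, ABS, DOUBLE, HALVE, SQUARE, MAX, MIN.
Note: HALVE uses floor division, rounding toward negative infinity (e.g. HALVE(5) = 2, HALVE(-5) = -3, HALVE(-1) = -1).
DEC(m)

Analyzing the change:
Before: a=6, m=6
After: a=6, m=5
Variable m changed from 6 to 5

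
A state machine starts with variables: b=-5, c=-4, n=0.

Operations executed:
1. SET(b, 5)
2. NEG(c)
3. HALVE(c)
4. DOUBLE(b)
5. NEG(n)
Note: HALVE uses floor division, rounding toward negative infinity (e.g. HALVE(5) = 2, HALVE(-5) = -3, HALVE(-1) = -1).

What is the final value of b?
b = 10

Tracing execution:
Step 1: SET(b, 5) → b = 5
Step 2: NEG(c) → b = 5
Step 3: HALVE(c) → b = 5
Step 4: DOUBLE(b) → b = 10
Step 5: NEG(n) → b = 10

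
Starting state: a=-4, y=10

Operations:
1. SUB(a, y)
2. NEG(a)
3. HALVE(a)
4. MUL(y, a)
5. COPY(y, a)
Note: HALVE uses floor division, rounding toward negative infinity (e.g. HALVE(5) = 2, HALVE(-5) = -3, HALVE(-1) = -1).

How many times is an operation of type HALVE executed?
1

Counting HALVE operations:
Step 3: HALVE(a) ← HALVE
Total: 1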